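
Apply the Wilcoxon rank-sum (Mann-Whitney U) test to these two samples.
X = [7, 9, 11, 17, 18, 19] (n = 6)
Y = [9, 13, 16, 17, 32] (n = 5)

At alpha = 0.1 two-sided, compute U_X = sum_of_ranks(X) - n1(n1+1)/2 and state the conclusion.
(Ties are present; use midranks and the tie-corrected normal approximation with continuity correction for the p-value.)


Step 1: Combine and sort all 11 observations; assign midranks.
sorted (value, group): (7,X), (9,X), (9,Y), (11,X), (13,Y), (16,Y), (17,X), (17,Y), (18,X), (19,X), (32,Y)
ranks: 7->1, 9->2.5, 9->2.5, 11->4, 13->5, 16->6, 17->7.5, 17->7.5, 18->9, 19->10, 32->11
Step 2: Rank sum for X: R1 = 1 + 2.5 + 4 + 7.5 + 9 + 10 = 34.
Step 3: U_X = R1 - n1(n1+1)/2 = 34 - 6*7/2 = 34 - 21 = 13.
       U_Y = n1*n2 - U_X = 30 - 13 = 17.
Step 4: Ties are present, so use the tie-corrected normal approximation (with continuity correction) for the p-value.
Step 5: p-value = 0.783228; compare to alpha = 0.1. fail to reject H0.

U_X = 13, p = 0.783228, fail to reject H0 at alpha = 0.1.


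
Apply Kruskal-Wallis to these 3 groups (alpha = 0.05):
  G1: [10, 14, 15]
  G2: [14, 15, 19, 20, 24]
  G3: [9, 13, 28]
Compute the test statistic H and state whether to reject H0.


Step 1: Combine all N = 11 observations and assign midranks.
sorted (value, group, rank): (9,G3,1), (10,G1,2), (13,G3,3), (14,G1,4.5), (14,G2,4.5), (15,G1,6.5), (15,G2,6.5), (19,G2,8), (20,G2,9), (24,G2,10), (28,G3,11)
Step 2: Sum ranks within each group.
R_1 = 13 (n_1 = 3)
R_2 = 38 (n_2 = 5)
R_3 = 15 (n_3 = 3)
Step 3: H = 12/(N(N+1)) * sum(R_i^2/n_i) - 3(N+1)
     = 12/(11*12) * (13^2/3 + 38^2/5 + 15^2/3) - 3*12
     = 0.090909 * 420.133 - 36
     = 2.193939.
Step 4: Ties present; correction factor C = 1 - 12/(11^3 - 11) = 0.990909. Corrected H = 2.193939 / 0.990909 = 2.214067.
Step 5: Under H0, H ~ chi^2(2); p-value = 0.330538.
Step 6: alpha = 0.05. fail to reject H0.

H = 2.2141, df = 2, p = 0.330538, fail to reject H0.


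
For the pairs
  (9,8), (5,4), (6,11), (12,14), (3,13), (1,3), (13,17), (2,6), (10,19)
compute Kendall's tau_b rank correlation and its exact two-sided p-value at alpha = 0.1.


Step 1: Enumerate the 36 unordered pairs (i,j) with i<j and classify each by sign(x_j-x_i) * sign(y_j-y_i).
  (1,2):dx=-4,dy=-4->C; (1,3):dx=-3,dy=+3->D; (1,4):dx=+3,dy=+6->C; (1,5):dx=-6,dy=+5->D
  (1,6):dx=-8,dy=-5->C; (1,7):dx=+4,dy=+9->C; (1,8):dx=-7,dy=-2->C; (1,9):dx=+1,dy=+11->C
  (2,3):dx=+1,dy=+7->C; (2,4):dx=+7,dy=+10->C; (2,5):dx=-2,dy=+9->D; (2,6):dx=-4,dy=-1->C
  (2,7):dx=+8,dy=+13->C; (2,8):dx=-3,dy=+2->D; (2,9):dx=+5,dy=+15->C; (3,4):dx=+6,dy=+3->C
  (3,5):dx=-3,dy=+2->D; (3,6):dx=-5,dy=-8->C; (3,7):dx=+7,dy=+6->C; (3,8):dx=-4,dy=-5->C
  (3,9):dx=+4,dy=+8->C; (4,5):dx=-9,dy=-1->C; (4,6):dx=-11,dy=-11->C; (4,7):dx=+1,dy=+3->C
  (4,8):dx=-10,dy=-8->C; (4,9):dx=-2,dy=+5->D; (5,6):dx=-2,dy=-10->C; (5,7):dx=+10,dy=+4->C
  (5,8):dx=-1,dy=-7->C; (5,9):dx=+7,dy=+6->C; (6,7):dx=+12,dy=+14->C; (6,8):dx=+1,dy=+3->C
  (6,9):dx=+9,dy=+16->C; (7,8):dx=-11,dy=-11->C; (7,9):dx=-3,dy=+2->D; (8,9):dx=+8,dy=+13->C
Step 2: C = 29, D = 7, total pairs = 36.
Step 3: tau = (C - D)/(n(n-1)/2) = (29 - 7)/36 = 0.611111.
Step 4: Exact two-sided p-value (enumerate n! = 362880 permutations of y under H0): p = 0.024741.
Step 5: alpha = 0.1. reject H0.

tau_b = 0.6111 (C=29, D=7), p = 0.024741, reject H0.


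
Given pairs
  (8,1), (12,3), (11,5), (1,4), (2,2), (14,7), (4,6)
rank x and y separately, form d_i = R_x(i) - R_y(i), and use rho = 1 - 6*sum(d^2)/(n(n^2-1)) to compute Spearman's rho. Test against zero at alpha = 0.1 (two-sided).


Step 1: Rank x and y separately (midranks; no ties here).
rank(x): 8->4, 12->6, 11->5, 1->1, 2->2, 14->7, 4->3
rank(y): 1->1, 3->3, 5->5, 4->4, 2->2, 7->7, 6->6
Step 2: d_i = R_x(i) - R_y(i); compute d_i^2.
  (4-1)^2=9, (6-3)^2=9, (5-5)^2=0, (1-4)^2=9, (2-2)^2=0, (7-7)^2=0, (3-6)^2=9
sum(d^2) = 36.
Step 3: rho = 1 - 6*36 / (7*(7^2 - 1)) = 1 - 216/336 = 0.357143.
Step 4: Under H0, t = rho * sqrt((n-2)/(1-rho^2)) = 0.8550 ~ t(5).
Step 5: Two-sided p-value from the t-distribution with 5 df = 0.431611.
Step 6: alpha = 0.1. fail to reject H0.

rho = 0.3571, p = 0.431611, fail to reject H0 at alpha = 0.1.


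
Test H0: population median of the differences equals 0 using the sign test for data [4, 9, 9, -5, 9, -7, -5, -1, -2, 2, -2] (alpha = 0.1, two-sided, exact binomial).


Step 1: Discard zero differences. Original n = 11; n_eff = number of nonzero differences = 11.
Nonzero differences (with sign): +4, +9, +9, -5, +9, -7, -5, -1, -2, +2, -2
Step 2: Count signs: positive = 5, negative = 6.
Step 3: Under H0: P(positive) = 0.5, so the number of positives S ~ Bin(11, 0.5).
Step 4: Two-sided exact p-value = sum of Bin(11,0.5) probabilities at or below the observed probability = 1.000000.
Step 5: alpha = 0.1. fail to reject H0.

n_eff = 11, pos = 5, neg = 6, p = 1.000000, fail to reject H0.


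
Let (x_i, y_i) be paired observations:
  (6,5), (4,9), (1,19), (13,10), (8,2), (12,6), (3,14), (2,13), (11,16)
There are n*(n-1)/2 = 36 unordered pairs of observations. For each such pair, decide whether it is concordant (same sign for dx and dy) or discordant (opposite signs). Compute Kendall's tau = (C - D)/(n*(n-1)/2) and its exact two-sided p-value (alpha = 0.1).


Step 1: Enumerate the 36 unordered pairs (i,j) with i<j and classify each by sign(x_j-x_i) * sign(y_j-y_i).
  (1,2):dx=-2,dy=+4->D; (1,3):dx=-5,dy=+14->D; (1,4):dx=+7,dy=+5->C; (1,5):dx=+2,dy=-3->D
  (1,6):dx=+6,dy=+1->C; (1,7):dx=-3,dy=+9->D; (1,8):dx=-4,dy=+8->D; (1,9):dx=+5,dy=+11->C
  (2,3):dx=-3,dy=+10->D; (2,4):dx=+9,dy=+1->C; (2,5):dx=+4,dy=-7->D; (2,6):dx=+8,dy=-3->D
  (2,7):dx=-1,dy=+5->D; (2,8):dx=-2,dy=+4->D; (2,9):dx=+7,dy=+7->C; (3,4):dx=+12,dy=-9->D
  (3,5):dx=+7,dy=-17->D; (3,6):dx=+11,dy=-13->D; (3,7):dx=+2,dy=-5->D; (3,8):dx=+1,dy=-6->D
  (3,9):dx=+10,dy=-3->D; (4,5):dx=-5,dy=-8->C; (4,6):dx=-1,dy=-4->C; (4,7):dx=-10,dy=+4->D
  (4,8):dx=-11,dy=+3->D; (4,9):dx=-2,dy=+6->D; (5,6):dx=+4,dy=+4->C; (5,7):dx=-5,dy=+12->D
  (5,8):dx=-6,dy=+11->D; (5,9):dx=+3,dy=+14->C; (6,7):dx=-9,dy=+8->D; (6,8):dx=-10,dy=+7->D
  (6,9):dx=-1,dy=+10->D; (7,8):dx=-1,dy=-1->C; (7,9):dx=+8,dy=+2->C; (8,9):dx=+9,dy=+3->C
Step 2: C = 12, D = 24, total pairs = 36.
Step 3: tau = (C - D)/(n(n-1)/2) = (12 - 24)/36 = -0.333333.
Step 4: Exact two-sided p-value (enumerate n! = 362880 permutations of y under H0): p = 0.259518.
Step 5: alpha = 0.1. fail to reject H0.

tau_b = -0.3333 (C=12, D=24), p = 0.259518, fail to reject H0.


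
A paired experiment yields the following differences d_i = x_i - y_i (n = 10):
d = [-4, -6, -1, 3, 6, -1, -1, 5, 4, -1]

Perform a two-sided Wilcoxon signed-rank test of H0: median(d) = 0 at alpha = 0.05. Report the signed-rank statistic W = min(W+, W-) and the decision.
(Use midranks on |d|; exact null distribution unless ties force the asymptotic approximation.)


Step 1: Drop any zero differences (none here) and take |d_i|.
|d| = [4, 6, 1, 3, 6, 1, 1, 5, 4, 1]
Step 2: Midrank |d_i| (ties get averaged ranks).
ranks: |4|->6.5, |6|->9.5, |1|->2.5, |3|->5, |6|->9.5, |1|->2.5, |1|->2.5, |5|->8, |4|->6.5, |1|->2.5
Step 3: Attach original signs; sum ranks with positive sign and with negative sign.
W+ = 5 + 9.5 + 8 + 6.5 = 29
W- = 6.5 + 9.5 + 2.5 + 2.5 + 2.5 + 2.5 = 26
(Check: W+ + W- = 55 should equal n(n+1)/2 = 55.)
Step 4: Test statistic W = min(W+, W-) = 26.
Step 5: Ties in |d|, so use the tie-corrected normal approximation.
        E[W] = n(n+1)/4 = 10*11/4 = 27.5.
        Tie groups: |d|=1 (t=4), |d|=4 (t=2), |d|=6 (t=2); sum(t^3 - t) = 72.
        Var[W] = n(n+1)(2n+1)/24 - sum(t^3-t)/48 = 2310/24 - 72/48 = 94.75.
        z = (W - E[W]) / sqrt(Var[W]) = (26 - 27.5) / 9.7340 = -0.1541.
        Two-sided p = 2*Phi(z) = 0.877531.
Step 6: alpha = 0.05. fail to reject H0.

W+ = 29, W- = 26, W = min = 26, p = 0.877531, fail to reject H0.


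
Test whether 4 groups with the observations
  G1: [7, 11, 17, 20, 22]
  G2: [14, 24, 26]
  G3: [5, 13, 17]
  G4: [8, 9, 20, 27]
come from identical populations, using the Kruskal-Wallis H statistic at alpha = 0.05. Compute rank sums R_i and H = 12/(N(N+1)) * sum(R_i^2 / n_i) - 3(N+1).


Step 1: Combine all N = 15 observations and assign midranks.
sorted (value, group, rank): (5,G3,1), (7,G1,2), (8,G4,3), (9,G4,4), (11,G1,5), (13,G3,6), (14,G2,7), (17,G1,8.5), (17,G3,8.5), (20,G1,10.5), (20,G4,10.5), (22,G1,12), (24,G2,13), (26,G2,14), (27,G4,15)
Step 2: Sum ranks within each group.
R_1 = 38 (n_1 = 5)
R_2 = 34 (n_2 = 3)
R_3 = 15.5 (n_3 = 3)
R_4 = 32.5 (n_4 = 4)
Step 3: H = 12/(N(N+1)) * sum(R_i^2/n_i) - 3(N+1)
     = 12/(15*16) * (38^2/5 + 34^2/3 + 15.5^2/3 + 32.5^2/4) - 3*16
     = 0.050000 * 1018.28 - 48
     = 2.913958.
Step 4: Ties present; correction factor C = 1 - 12/(15^3 - 15) = 0.996429. Corrected H = 2.913958 / 0.996429 = 2.924403.
Step 5: Under H0, H ~ chi^2(3); p-value = 0.403428.
Step 6: alpha = 0.05. fail to reject H0.

H = 2.9244, df = 3, p = 0.403428, fail to reject H0.


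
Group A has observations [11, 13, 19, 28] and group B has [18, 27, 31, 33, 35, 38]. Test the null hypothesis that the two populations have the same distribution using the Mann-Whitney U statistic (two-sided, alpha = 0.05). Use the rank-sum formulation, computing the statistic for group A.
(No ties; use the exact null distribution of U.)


Step 1: Combine and sort all 10 observations; assign midranks.
sorted (value, group): (11,X), (13,X), (18,Y), (19,X), (27,Y), (28,X), (31,Y), (33,Y), (35,Y), (38,Y)
ranks: 11->1, 13->2, 18->3, 19->4, 27->5, 28->6, 31->7, 33->8, 35->9, 38->10
Step 2: Rank sum for X: R1 = 1 + 2 + 4 + 6 = 13.
Step 3: U_X = R1 - n1(n1+1)/2 = 13 - 4*5/2 = 13 - 10 = 3.
       U_Y = n1*n2 - U_X = 24 - 3 = 21.
Step 4: No ties, so the exact null distribution of U (based on enumerating the C(10,4) = 210 equally likely rank assignments) gives the two-sided p-value.
Step 5: p-value = 0.066667; compare to alpha = 0.05. fail to reject H0.

U_X = 3, p = 0.066667, fail to reject H0 at alpha = 0.05.


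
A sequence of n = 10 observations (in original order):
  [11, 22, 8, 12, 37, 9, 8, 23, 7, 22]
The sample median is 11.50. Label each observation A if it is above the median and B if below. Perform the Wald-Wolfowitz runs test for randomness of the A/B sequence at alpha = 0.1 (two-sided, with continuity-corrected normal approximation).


Step 1: Compute median = 11.50; label A = above, B = below.
Labels in order: BABAABBABA  (n_A = 5, n_B = 5)
Step 2: Count runs R = 8.
Step 3: Under H0 (random ordering), E[R] = 2*n_A*n_B/(n_A+n_B) + 1 = 2*5*5/10 + 1 = 6.0000.
        Var[R] = 2*n_A*n_B*(2*n_A*n_B - n_A - n_B) / ((n_A+n_B)^2 * (n_A+n_B-1)) = 2000/900 = 2.2222.
        SD[R] = 1.4907.
Step 4: Continuity-corrected z = (R - 0.5 - E[R]) / SD[R] = (8 - 0.5 - 6.0000) / 1.4907 = 1.0062.
Step 5: Two-sided p-value via normal approximation = 2*(1 - Phi(|z|)) = 0.314305.
Step 6: alpha = 0.1. fail to reject H0.

R = 8, z = 1.0062, p = 0.314305, fail to reject H0.


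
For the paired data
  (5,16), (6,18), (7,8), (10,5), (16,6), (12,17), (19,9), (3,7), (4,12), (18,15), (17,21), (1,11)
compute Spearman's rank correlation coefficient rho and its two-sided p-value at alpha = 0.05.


Step 1: Rank x and y separately (midranks; no ties here).
rank(x): 5->4, 6->5, 7->6, 10->7, 16->9, 12->8, 19->12, 3->2, 4->3, 18->11, 17->10, 1->1
rank(y): 16->9, 18->11, 8->4, 5->1, 6->2, 17->10, 9->5, 7->3, 12->7, 15->8, 21->12, 11->6
Step 2: d_i = R_x(i) - R_y(i); compute d_i^2.
  (4-9)^2=25, (5-11)^2=36, (6-4)^2=4, (7-1)^2=36, (9-2)^2=49, (8-10)^2=4, (12-5)^2=49, (2-3)^2=1, (3-7)^2=16, (11-8)^2=9, (10-12)^2=4, (1-6)^2=25
sum(d^2) = 258.
Step 3: rho = 1 - 6*258 / (12*(12^2 - 1)) = 1 - 1548/1716 = 0.097902.
Step 4: Under H0, t = rho * sqrt((n-2)/(1-rho^2)) = 0.3111 ~ t(10).
Step 5: Two-sided p-value from the t-distribution with 10 df = 0.762122.
Step 6: alpha = 0.05. fail to reject H0.

rho = 0.0979, p = 0.762122, fail to reject H0 at alpha = 0.05.


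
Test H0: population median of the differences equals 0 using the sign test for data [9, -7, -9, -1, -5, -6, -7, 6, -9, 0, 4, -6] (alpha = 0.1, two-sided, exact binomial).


Step 1: Discard zero differences. Original n = 12; n_eff = number of nonzero differences = 11.
Nonzero differences (with sign): +9, -7, -9, -1, -5, -6, -7, +6, -9, +4, -6
Step 2: Count signs: positive = 3, negative = 8.
Step 3: Under H0: P(positive) = 0.5, so the number of positives S ~ Bin(11, 0.5).
Step 4: Two-sided exact p-value = sum of Bin(11,0.5) probabilities at or below the observed probability = 0.226562.
Step 5: alpha = 0.1. fail to reject H0.

n_eff = 11, pos = 3, neg = 8, p = 0.226562, fail to reject H0.


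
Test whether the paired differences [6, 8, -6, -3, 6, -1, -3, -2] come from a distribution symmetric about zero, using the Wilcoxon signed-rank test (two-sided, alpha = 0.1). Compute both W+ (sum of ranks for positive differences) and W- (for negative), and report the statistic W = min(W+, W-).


Step 1: Drop any zero differences (none here) and take |d_i|.
|d| = [6, 8, 6, 3, 6, 1, 3, 2]
Step 2: Midrank |d_i| (ties get averaged ranks).
ranks: |6|->6, |8|->8, |6|->6, |3|->3.5, |6|->6, |1|->1, |3|->3.5, |2|->2
Step 3: Attach original signs; sum ranks with positive sign and with negative sign.
W+ = 6 + 8 + 6 = 20
W- = 6 + 3.5 + 1 + 3.5 + 2 = 16
(Check: W+ + W- = 36 should equal n(n+1)/2 = 36.)
Step 4: Test statistic W = min(W+, W-) = 16.
Step 5: Ties in |d|, so use the tie-corrected normal approximation.
        E[W] = n(n+1)/4 = 8*9/4 = 18.
        Tie groups: |d|=3 (t=2), |d|=6 (t=3); sum(t^3 - t) = 30.
        Var[W] = n(n+1)(2n+1)/24 - sum(t^3-t)/48 = 1224/24 - 30/48 = 50.375.
        z = (W - E[W]) / sqrt(Var[W]) = (16 - 18) / 7.0975 = -0.2818.
        Two-sided p = 2*Phi(z) = 0.778106.
Step 6: alpha = 0.1. fail to reject H0.

W+ = 20, W- = 16, W = min = 16, p = 0.778106, fail to reject H0.


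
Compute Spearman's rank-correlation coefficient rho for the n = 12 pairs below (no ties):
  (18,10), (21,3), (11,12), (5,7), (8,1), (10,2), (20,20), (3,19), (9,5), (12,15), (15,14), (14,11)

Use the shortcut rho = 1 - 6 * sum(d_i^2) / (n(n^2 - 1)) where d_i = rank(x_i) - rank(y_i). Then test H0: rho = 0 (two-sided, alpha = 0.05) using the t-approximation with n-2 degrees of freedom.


Step 1: Rank x and y separately (midranks; no ties here).
rank(x): 18->10, 21->12, 11->6, 5->2, 8->3, 10->5, 20->11, 3->1, 9->4, 12->7, 15->9, 14->8
rank(y): 10->6, 3->3, 12->8, 7->5, 1->1, 2->2, 20->12, 19->11, 5->4, 15->10, 14->9, 11->7
Step 2: d_i = R_x(i) - R_y(i); compute d_i^2.
  (10-6)^2=16, (12-3)^2=81, (6-8)^2=4, (2-5)^2=9, (3-1)^2=4, (5-2)^2=9, (11-12)^2=1, (1-11)^2=100, (4-4)^2=0, (7-10)^2=9, (9-9)^2=0, (8-7)^2=1
sum(d^2) = 234.
Step 3: rho = 1 - 6*234 / (12*(12^2 - 1)) = 1 - 1404/1716 = 0.181818.
Step 4: Under H0, t = rho * sqrt((n-2)/(1-rho^2)) = 0.5847 ~ t(10).
Step 5: Two-sided p-value from the t-distribution with 10 df = 0.571701.
Step 6: alpha = 0.05. fail to reject H0.

rho = 0.1818, p = 0.571701, fail to reject H0 at alpha = 0.05.


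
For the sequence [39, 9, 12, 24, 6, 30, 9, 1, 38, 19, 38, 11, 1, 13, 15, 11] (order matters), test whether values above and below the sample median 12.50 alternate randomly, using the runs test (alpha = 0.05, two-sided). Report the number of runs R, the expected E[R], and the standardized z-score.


Step 1: Compute median = 12.50; label A = above, B = below.
Labels in order: ABBABABBAAABBAAB  (n_A = 8, n_B = 8)
Step 2: Count runs R = 10.
Step 3: Under H0 (random ordering), E[R] = 2*n_A*n_B/(n_A+n_B) + 1 = 2*8*8/16 + 1 = 9.0000.
        Var[R] = 2*n_A*n_B*(2*n_A*n_B - n_A - n_B) / ((n_A+n_B)^2 * (n_A+n_B-1)) = 14336/3840 = 3.7333.
        SD[R] = 1.9322.
Step 4: Continuity-corrected z = (R - 0.5 - E[R]) / SD[R] = (10 - 0.5 - 9.0000) / 1.9322 = 0.2588.
Step 5: Two-sided p-value via normal approximation = 2*(1 - Phi(|z|)) = 0.795809.
Step 6: alpha = 0.05. fail to reject H0.

R = 10, z = 0.2588, p = 0.795809, fail to reject H0.


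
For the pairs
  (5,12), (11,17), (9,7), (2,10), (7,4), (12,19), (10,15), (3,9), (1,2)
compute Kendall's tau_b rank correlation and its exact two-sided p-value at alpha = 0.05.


Step 1: Enumerate the 36 unordered pairs (i,j) with i<j and classify each by sign(x_j-x_i) * sign(y_j-y_i).
  (1,2):dx=+6,dy=+5->C; (1,3):dx=+4,dy=-5->D; (1,4):dx=-3,dy=-2->C; (1,5):dx=+2,dy=-8->D
  (1,6):dx=+7,dy=+7->C; (1,7):dx=+5,dy=+3->C; (1,8):dx=-2,dy=-3->C; (1,9):dx=-4,dy=-10->C
  (2,3):dx=-2,dy=-10->C; (2,4):dx=-9,dy=-7->C; (2,5):dx=-4,dy=-13->C; (2,6):dx=+1,dy=+2->C
  (2,7):dx=-1,dy=-2->C; (2,8):dx=-8,dy=-8->C; (2,9):dx=-10,dy=-15->C; (3,4):dx=-7,dy=+3->D
  (3,5):dx=-2,dy=-3->C; (3,6):dx=+3,dy=+12->C; (3,7):dx=+1,dy=+8->C; (3,8):dx=-6,dy=+2->D
  (3,9):dx=-8,dy=-5->C; (4,5):dx=+5,dy=-6->D; (4,6):dx=+10,dy=+9->C; (4,7):dx=+8,dy=+5->C
  (4,8):dx=+1,dy=-1->D; (4,9):dx=-1,dy=-8->C; (5,6):dx=+5,dy=+15->C; (5,7):dx=+3,dy=+11->C
  (5,8):dx=-4,dy=+5->D; (5,9):dx=-6,dy=-2->C; (6,7):dx=-2,dy=-4->C; (6,8):dx=-9,dy=-10->C
  (6,9):dx=-11,dy=-17->C; (7,8):dx=-7,dy=-6->C; (7,9):dx=-9,dy=-13->C; (8,9):dx=-2,dy=-7->C
Step 2: C = 29, D = 7, total pairs = 36.
Step 3: tau = (C - D)/(n(n-1)/2) = (29 - 7)/36 = 0.611111.
Step 4: Exact two-sided p-value (enumerate n! = 362880 permutations of y under H0): p = 0.024741.
Step 5: alpha = 0.05. reject H0.

tau_b = 0.6111 (C=29, D=7), p = 0.024741, reject H0.


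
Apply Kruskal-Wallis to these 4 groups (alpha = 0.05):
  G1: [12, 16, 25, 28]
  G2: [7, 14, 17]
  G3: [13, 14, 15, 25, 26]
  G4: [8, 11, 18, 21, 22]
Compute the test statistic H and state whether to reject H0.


Step 1: Combine all N = 17 observations and assign midranks.
sorted (value, group, rank): (7,G2,1), (8,G4,2), (11,G4,3), (12,G1,4), (13,G3,5), (14,G2,6.5), (14,G3,6.5), (15,G3,8), (16,G1,9), (17,G2,10), (18,G4,11), (21,G4,12), (22,G4,13), (25,G1,14.5), (25,G3,14.5), (26,G3,16), (28,G1,17)
Step 2: Sum ranks within each group.
R_1 = 44.5 (n_1 = 4)
R_2 = 17.5 (n_2 = 3)
R_3 = 50 (n_3 = 5)
R_4 = 41 (n_4 = 5)
Step 3: H = 12/(N(N+1)) * sum(R_i^2/n_i) - 3(N+1)
     = 12/(17*18) * (44.5^2/4 + 17.5^2/3 + 50^2/5 + 41^2/5) - 3*18
     = 0.039216 * 1433.35 - 54
     = 2.209641.
Step 4: Ties present; correction factor C = 1 - 12/(17^3 - 17) = 0.997549. Corrected H = 2.209641 / 0.997549 = 2.215070.
Step 5: Under H0, H ~ chi^2(3); p-value = 0.528986.
Step 6: alpha = 0.05. fail to reject H0.

H = 2.2151, df = 3, p = 0.528986, fail to reject H0.


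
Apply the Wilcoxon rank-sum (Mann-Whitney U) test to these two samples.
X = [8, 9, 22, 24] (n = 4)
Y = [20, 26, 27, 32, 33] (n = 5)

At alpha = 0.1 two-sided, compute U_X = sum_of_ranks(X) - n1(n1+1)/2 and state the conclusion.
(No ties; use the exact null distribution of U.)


Step 1: Combine and sort all 9 observations; assign midranks.
sorted (value, group): (8,X), (9,X), (20,Y), (22,X), (24,X), (26,Y), (27,Y), (32,Y), (33,Y)
ranks: 8->1, 9->2, 20->3, 22->4, 24->5, 26->6, 27->7, 32->8, 33->9
Step 2: Rank sum for X: R1 = 1 + 2 + 4 + 5 = 12.
Step 3: U_X = R1 - n1(n1+1)/2 = 12 - 4*5/2 = 12 - 10 = 2.
       U_Y = n1*n2 - U_X = 20 - 2 = 18.
Step 4: No ties, so the exact null distribution of U (based on enumerating the C(9,4) = 126 equally likely rank assignments) gives the two-sided p-value.
Step 5: p-value = 0.063492; compare to alpha = 0.1. reject H0.

U_X = 2, p = 0.063492, reject H0 at alpha = 0.1.


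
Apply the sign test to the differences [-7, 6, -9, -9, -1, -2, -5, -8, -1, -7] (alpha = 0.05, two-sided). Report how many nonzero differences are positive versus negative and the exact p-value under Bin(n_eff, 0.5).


Step 1: Discard zero differences. Original n = 10; n_eff = number of nonzero differences = 10.
Nonzero differences (with sign): -7, +6, -9, -9, -1, -2, -5, -8, -1, -7
Step 2: Count signs: positive = 1, negative = 9.
Step 3: Under H0: P(positive) = 0.5, so the number of positives S ~ Bin(10, 0.5).
Step 4: Two-sided exact p-value = sum of Bin(10,0.5) probabilities at or below the observed probability = 0.021484.
Step 5: alpha = 0.05. reject H0.

n_eff = 10, pos = 1, neg = 9, p = 0.021484, reject H0.


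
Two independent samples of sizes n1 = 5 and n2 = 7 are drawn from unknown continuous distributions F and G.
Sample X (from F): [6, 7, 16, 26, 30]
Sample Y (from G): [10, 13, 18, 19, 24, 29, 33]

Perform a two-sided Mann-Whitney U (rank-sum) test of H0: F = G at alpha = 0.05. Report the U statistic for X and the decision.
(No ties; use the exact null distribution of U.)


Step 1: Combine and sort all 12 observations; assign midranks.
sorted (value, group): (6,X), (7,X), (10,Y), (13,Y), (16,X), (18,Y), (19,Y), (24,Y), (26,X), (29,Y), (30,X), (33,Y)
ranks: 6->1, 7->2, 10->3, 13->4, 16->5, 18->6, 19->7, 24->8, 26->9, 29->10, 30->11, 33->12
Step 2: Rank sum for X: R1 = 1 + 2 + 5 + 9 + 11 = 28.
Step 3: U_X = R1 - n1(n1+1)/2 = 28 - 5*6/2 = 28 - 15 = 13.
       U_Y = n1*n2 - U_X = 35 - 13 = 22.
Step 4: No ties, so the exact null distribution of U (based on enumerating the C(12,5) = 792 equally likely rank assignments) gives the two-sided p-value.
Step 5: p-value = 0.530303; compare to alpha = 0.05. fail to reject H0.

U_X = 13, p = 0.530303, fail to reject H0 at alpha = 0.05.


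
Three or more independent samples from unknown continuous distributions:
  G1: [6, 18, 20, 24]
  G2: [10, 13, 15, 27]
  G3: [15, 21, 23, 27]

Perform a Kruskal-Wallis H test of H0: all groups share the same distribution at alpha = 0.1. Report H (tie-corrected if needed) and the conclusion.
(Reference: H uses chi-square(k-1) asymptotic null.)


Step 1: Combine all N = 12 observations and assign midranks.
sorted (value, group, rank): (6,G1,1), (10,G2,2), (13,G2,3), (15,G2,4.5), (15,G3,4.5), (18,G1,6), (20,G1,7), (21,G3,8), (23,G3,9), (24,G1,10), (27,G2,11.5), (27,G3,11.5)
Step 2: Sum ranks within each group.
R_1 = 24 (n_1 = 4)
R_2 = 21 (n_2 = 4)
R_3 = 33 (n_3 = 4)
Step 3: H = 12/(N(N+1)) * sum(R_i^2/n_i) - 3(N+1)
     = 12/(12*13) * (24^2/4 + 21^2/4 + 33^2/4) - 3*13
     = 0.076923 * 526.5 - 39
     = 1.500000.
Step 4: Ties present; correction factor C = 1 - 12/(12^3 - 12) = 0.993007. Corrected H = 1.500000 / 0.993007 = 1.510563.
Step 5: Under H0, H ~ chi^2(2); p-value = 0.469878.
Step 6: alpha = 0.1. fail to reject H0.

H = 1.5106, df = 2, p = 0.469878, fail to reject H0.


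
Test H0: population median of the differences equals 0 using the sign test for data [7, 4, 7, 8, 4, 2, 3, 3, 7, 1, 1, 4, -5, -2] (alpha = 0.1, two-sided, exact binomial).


Step 1: Discard zero differences. Original n = 14; n_eff = number of nonzero differences = 14.
Nonzero differences (with sign): +7, +4, +7, +8, +4, +2, +3, +3, +7, +1, +1, +4, -5, -2
Step 2: Count signs: positive = 12, negative = 2.
Step 3: Under H0: P(positive) = 0.5, so the number of positives S ~ Bin(14, 0.5).
Step 4: Two-sided exact p-value = sum of Bin(14,0.5) probabilities at or below the observed probability = 0.012939.
Step 5: alpha = 0.1. reject H0.

n_eff = 14, pos = 12, neg = 2, p = 0.012939, reject H0.


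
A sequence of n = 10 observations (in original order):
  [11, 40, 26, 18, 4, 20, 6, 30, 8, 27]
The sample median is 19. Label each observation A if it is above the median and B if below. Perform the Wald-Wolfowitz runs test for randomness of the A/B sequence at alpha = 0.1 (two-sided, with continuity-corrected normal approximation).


Step 1: Compute median = 19; label A = above, B = below.
Labels in order: BAABBABABA  (n_A = 5, n_B = 5)
Step 2: Count runs R = 8.
Step 3: Under H0 (random ordering), E[R] = 2*n_A*n_B/(n_A+n_B) + 1 = 2*5*5/10 + 1 = 6.0000.
        Var[R] = 2*n_A*n_B*(2*n_A*n_B - n_A - n_B) / ((n_A+n_B)^2 * (n_A+n_B-1)) = 2000/900 = 2.2222.
        SD[R] = 1.4907.
Step 4: Continuity-corrected z = (R - 0.5 - E[R]) / SD[R] = (8 - 0.5 - 6.0000) / 1.4907 = 1.0062.
Step 5: Two-sided p-value via normal approximation = 2*(1 - Phi(|z|)) = 0.314305.
Step 6: alpha = 0.1. fail to reject H0.

R = 8, z = 1.0062, p = 0.314305, fail to reject H0.


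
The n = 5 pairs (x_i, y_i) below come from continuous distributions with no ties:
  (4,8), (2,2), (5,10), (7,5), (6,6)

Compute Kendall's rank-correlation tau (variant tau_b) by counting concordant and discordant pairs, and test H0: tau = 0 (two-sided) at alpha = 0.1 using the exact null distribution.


Step 1: Enumerate the 10 unordered pairs (i,j) with i<j and classify each by sign(x_j-x_i) * sign(y_j-y_i).
  (1,2):dx=-2,dy=-6->C; (1,3):dx=+1,dy=+2->C; (1,4):dx=+3,dy=-3->D; (1,5):dx=+2,dy=-2->D
  (2,3):dx=+3,dy=+8->C; (2,4):dx=+5,dy=+3->C; (2,5):dx=+4,dy=+4->C; (3,4):dx=+2,dy=-5->D
  (3,5):dx=+1,dy=-4->D; (4,5):dx=-1,dy=+1->D
Step 2: C = 5, D = 5, total pairs = 10.
Step 3: tau = (C - D)/(n(n-1)/2) = (5 - 5)/10 = 0.000000.
Step 4: Exact two-sided p-value (enumerate n! = 120 permutations of y under H0): p = 1.000000.
Step 5: alpha = 0.1. fail to reject H0.

tau_b = 0.0000 (C=5, D=5), p = 1.000000, fail to reject H0.


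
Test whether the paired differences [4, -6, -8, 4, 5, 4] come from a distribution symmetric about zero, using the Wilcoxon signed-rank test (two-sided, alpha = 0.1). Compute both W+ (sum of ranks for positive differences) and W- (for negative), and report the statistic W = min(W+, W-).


Step 1: Drop any zero differences (none here) and take |d_i|.
|d| = [4, 6, 8, 4, 5, 4]
Step 2: Midrank |d_i| (ties get averaged ranks).
ranks: |4|->2, |6|->5, |8|->6, |4|->2, |5|->4, |4|->2
Step 3: Attach original signs; sum ranks with positive sign and with negative sign.
W+ = 2 + 2 + 4 + 2 = 10
W- = 5 + 6 = 11
(Check: W+ + W- = 21 should equal n(n+1)/2 = 21.)
Step 4: Test statistic W = min(W+, W-) = 10.
Step 5: Ties in |d|, so use the tie-corrected normal approximation.
        E[W] = n(n+1)/4 = 6*7/4 = 10.5.
        Tie groups: |d|=4 (t=3); sum(t^3 - t) = 24.
        Var[W] = n(n+1)(2n+1)/24 - sum(t^3-t)/48 = 546/24 - 24/48 = 22.25.
        z = (W - E[W]) / sqrt(Var[W]) = (10 - 10.5) / 4.7170 = -0.1060.
        Two-sided p = 2*Phi(z) = 0.915583.
Step 6: alpha = 0.1. fail to reject H0.

W+ = 10, W- = 11, W = min = 10, p = 0.915583, fail to reject H0.


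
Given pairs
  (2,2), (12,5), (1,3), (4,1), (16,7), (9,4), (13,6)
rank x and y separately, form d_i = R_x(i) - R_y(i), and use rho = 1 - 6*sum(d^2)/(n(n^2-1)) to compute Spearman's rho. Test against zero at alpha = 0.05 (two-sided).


Step 1: Rank x and y separately (midranks; no ties here).
rank(x): 2->2, 12->5, 1->1, 4->3, 16->7, 9->4, 13->6
rank(y): 2->2, 5->5, 3->3, 1->1, 7->7, 4->4, 6->6
Step 2: d_i = R_x(i) - R_y(i); compute d_i^2.
  (2-2)^2=0, (5-5)^2=0, (1-3)^2=4, (3-1)^2=4, (7-7)^2=0, (4-4)^2=0, (6-6)^2=0
sum(d^2) = 8.
Step 3: rho = 1 - 6*8 / (7*(7^2 - 1)) = 1 - 48/336 = 0.857143.
Step 4: Under H0, t = rho * sqrt((n-2)/(1-rho^2)) = 3.7210 ~ t(5).
Step 5: Two-sided p-value from the t-distribution with 5 df = 0.013697.
Step 6: alpha = 0.05. reject H0.

rho = 0.8571, p = 0.013697, reject H0 at alpha = 0.05.


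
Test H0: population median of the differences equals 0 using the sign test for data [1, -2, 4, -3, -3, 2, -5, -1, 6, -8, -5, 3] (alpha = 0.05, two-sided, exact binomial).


Step 1: Discard zero differences. Original n = 12; n_eff = number of nonzero differences = 12.
Nonzero differences (with sign): +1, -2, +4, -3, -3, +2, -5, -1, +6, -8, -5, +3
Step 2: Count signs: positive = 5, negative = 7.
Step 3: Under H0: P(positive) = 0.5, so the number of positives S ~ Bin(12, 0.5).
Step 4: Two-sided exact p-value = sum of Bin(12,0.5) probabilities at or below the observed probability = 0.774414.
Step 5: alpha = 0.05. fail to reject H0.

n_eff = 12, pos = 5, neg = 7, p = 0.774414, fail to reject H0.


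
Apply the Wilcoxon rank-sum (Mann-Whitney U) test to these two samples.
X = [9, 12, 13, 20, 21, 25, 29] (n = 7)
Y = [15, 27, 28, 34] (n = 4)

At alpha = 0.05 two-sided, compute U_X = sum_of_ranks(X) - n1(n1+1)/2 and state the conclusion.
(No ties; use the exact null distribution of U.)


Step 1: Combine and sort all 11 observations; assign midranks.
sorted (value, group): (9,X), (12,X), (13,X), (15,Y), (20,X), (21,X), (25,X), (27,Y), (28,Y), (29,X), (34,Y)
ranks: 9->1, 12->2, 13->3, 15->4, 20->5, 21->6, 25->7, 27->8, 28->9, 29->10, 34->11
Step 2: Rank sum for X: R1 = 1 + 2 + 3 + 5 + 6 + 7 + 10 = 34.
Step 3: U_X = R1 - n1(n1+1)/2 = 34 - 7*8/2 = 34 - 28 = 6.
       U_Y = n1*n2 - U_X = 28 - 6 = 22.
Step 4: No ties, so the exact null distribution of U (based on enumerating the C(11,7) = 330 equally likely rank assignments) gives the two-sided p-value.
Step 5: p-value = 0.163636; compare to alpha = 0.05. fail to reject H0.

U_X = 6, p = 0.163636, fail to reject H0 at alpha = 0.05.


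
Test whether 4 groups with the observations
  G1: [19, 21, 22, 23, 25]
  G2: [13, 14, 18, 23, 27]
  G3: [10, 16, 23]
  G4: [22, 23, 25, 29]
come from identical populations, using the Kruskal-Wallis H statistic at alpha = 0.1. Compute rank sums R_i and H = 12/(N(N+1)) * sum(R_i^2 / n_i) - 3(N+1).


Step 1: Combine all N = 17 observations and assign midranks.
sorted (value, group, rank): (10,G3,1), (13,G2,2), (14,G2,3), (16,G3,4), (18,G2,5), (19,G1,6), (21,G1,7), (22,G1,8.5), (22,G4,8.5), (23,G1,11.5), (23,G2,11.5), (23,G3,11.5), (23,G4,11.5), (25,G1,14.5), (25,G4,14.5), (27,G2,16), (29,G4,17)
Step 2: Sum ranks within each group.
R_1 = 47.5 (n_1 = 5)
R_2 = 37.5 (n_2 = 5)
R_3 = 16.5 (n_3 = 3)
R_4 = 51.5 (n_4 = 4)
Step 3: H = 12/(N(N+1)) * sum(R_i^2/n_i) - 3(N+1)
     = 12/(17*18) * (47.5^2/5 + 37.5^2/5 + 16.5^2/3 + 51.5^2/4) - 3*18
     = 0.039216 * 1486.31 - 54
     = 4.286765.
Step 4: Ties present; correction factor C = 1 - 72/(17^3 - 17) = 0.985294. Corrected H = 4.286765 / 0.985294 = 4.350746.
Step 5: Under H0, H ~ chi^2(3); p-value = 0.225996.
Step 6: alpha = 0.1. fail to reject H0.

H = 4.3507, df = 3, p = 0.225996, fail to reject H0.


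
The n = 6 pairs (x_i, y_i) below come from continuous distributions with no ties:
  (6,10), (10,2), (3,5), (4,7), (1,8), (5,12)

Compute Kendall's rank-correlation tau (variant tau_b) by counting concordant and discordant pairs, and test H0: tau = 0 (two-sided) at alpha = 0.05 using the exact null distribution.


Step 1: Enumerate the 15 unordered pairs (i,j) with i<j and classify each by sign(x_j-x_i) * sign(y_j-y_i).
  (1,2):dx=+4,dy=-8->D; (1,3):dx=-3,dy=-5->C; (1,4):dx=-2,dy=-3->C; (1,5):dx=-5,dy=-2->C
  (1,6):dx=-1,dy=+2->D; (2,3):dx=-7,dy=+3->D; (2,4):dx=-6,dy=+5->D; (2,5):dx=-9,dy=+6->D
  (2,6):dx=-5,dy=+10->D; (3,4):dx=+1,dy=+2->C; (3,5):dx=-2,dy=+3->D; (3,6):dx=+2,dy=+7->C
  (4,5):dx=-3,dy=+1->D; (4,6):dx=+1,dy=+5->C; (5,6):dx=+4,dy=+4->C
Step 2: C = 7, D = 8, total pairs = 15.
Step 3: tau = (C - D)/(n(n-1)/2) = (7 - 8)/15 = -0.066667.
Step 4: Exact two-sided p-value (enumerate n! = 720 permutations of y under H0): p = 1.000000.
Step 5: alpha = 0.05. fail to reject H0.

tau_b = -0.0667 (C=7, D=8), p = 1.000000, fail to reject H0.


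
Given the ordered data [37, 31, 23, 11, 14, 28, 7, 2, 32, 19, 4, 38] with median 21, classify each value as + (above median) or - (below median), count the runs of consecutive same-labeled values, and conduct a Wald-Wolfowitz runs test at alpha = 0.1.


Step 1: Compute median = 21; label A = above, B = below.
Labels in order: AAABBABBABBA  (n_A = 6, n_B = 6)
Step 2: Count runs R = 7.
Step 3: Under H0 (random ordering), E[R] = 2*n_A*n_B/(n_A+n_B) + 1 = 2*6*6/12 + 1 = 7.0000.
        Var[R] = 2*n_A*n_B*(2*n_A*n_B - n_A - n_B) / ((n_A+n_B)^2 * (n_A+n_B-1)) = 4320/1584 = 2.7273.
        SD[R] = 1.6514.
Step 4: R = E[R], so z = 0 with no continuity correction.
Step 5: Two-sided p-value via normal approximation = 2*(1 - Phi(|z|)) = 1.000000.
Step 6: alpha = 0.1. fail to reject H0.

R = 7, z = 0.0000, p = 1.000000, fail to reject H0.


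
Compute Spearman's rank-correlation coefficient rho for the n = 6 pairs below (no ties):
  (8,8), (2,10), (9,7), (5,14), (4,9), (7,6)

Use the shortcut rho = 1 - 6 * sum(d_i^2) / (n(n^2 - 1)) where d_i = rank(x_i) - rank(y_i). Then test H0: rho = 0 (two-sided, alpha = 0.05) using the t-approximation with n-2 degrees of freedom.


Step 1: Rank x and y separately (midranks; no ties here).
rank(x): 8->5, 2->1, 9->6, 5->3, 4->2, 7->4
rank(y): 8->3, 10->5, 7->2, 14->6, 9->4, 6->1
Step 2: d_i = R_x(i) - R_y(i); compute d_i^2.
  (5-3)^2=4, (1-5)^2=16, (6-2)^2=16, (3-6)^2=9, (2-4)^2=4, (4-1)^2=9
sum(d^2) = 58.
Step 3: rho = 1 - 6*58 / (6*(6^2 - 1)) = 1 - 348/210 = -0.657143.
Step 4: Under H0, t = rho * sqrt((n-2)/(1-rho^2)) = -1.7436 ~ t(4).
Step 5: Two-sided p-value from the t-distribution with 4 df = 0.156175.
Step 6: alpha = 0.05. fail to reject H0.

rho = -0.6571, p = 0.156175, fail to reject H0 at alpha = 0.05.


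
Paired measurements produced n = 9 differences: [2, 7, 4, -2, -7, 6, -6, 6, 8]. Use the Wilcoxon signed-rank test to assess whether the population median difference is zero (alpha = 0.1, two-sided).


Step 1: Drop any zero differences (none here) and take |d_i|.
|d| = [2, 7, 4, 2, 7, 6, 6, 6, 8]
Step 2: Midrank |d_i| (ties get averaged ranks).
ranks: |2|->1.5, |7|->7.5, |4|->3, |2|->1.5, |7|->7.5, |6|->5, |6|->5, |6|->5, |8|->9
Step 3: Attach original signs; sum ranks with positive sign and with negative sign.
W+ = 1.5 + 7.5 + 3 + 5 + 5 + 9 = 31
W- = 1.5 + 7.5 + 5 = 14
(Check: W+ + W- = 45 should equal n(n+1)/2 = 45.)
Step 4: Test statistic W = min(W+, W-) = 14.
Step 5: Ties in |d|, so use the tie-corrected normal approximation.
        E[W] = n(n+1)/4 = 9*10/4 = 22.5.
        Tie groups: |d|=2 (t=2), |d|=6 (t=3), |d|=7 (t=2); sum(t^3 - t) = 36.
        Var[W] = n(n+1)(2n+1)/24 - sum(t^3-t)/48 = 1710/24 - 36/48 = 70.5.
        z = (W - E[W]) / sqrt(Var[W]) = (14 - 22.5) / 8.3964 = -1.0123.
        Two-sided p = 2*Phi(z) = 0.311378.
Step 6: alpha = 0.1. fail to reject H0.

W+ = 31, W- = 14, W = min = 14, p = 0.311378, fail to reject H0.


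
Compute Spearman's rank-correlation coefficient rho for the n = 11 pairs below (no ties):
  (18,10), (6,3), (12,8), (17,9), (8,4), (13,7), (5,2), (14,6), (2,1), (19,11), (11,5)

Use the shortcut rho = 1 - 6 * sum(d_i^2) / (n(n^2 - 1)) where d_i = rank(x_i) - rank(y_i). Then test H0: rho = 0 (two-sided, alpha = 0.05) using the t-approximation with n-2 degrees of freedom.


Step 1: Rank x and y separately (midranks; no ties here).
rank(x): 18->10, 6->3, 12->6, 17->9, 8->4, 13->7, 5->2, 14->8, 2->1, 19->11, 11->5
rank(y): 10->10, 3->3, 8->8, 9->9, 4->4, 7->7, 2->2, 6->6, 1->1, 11->11, 5->5
Step 2: d_i = R_x(i) - R_y(i); compute d_i^2.
  (10-10)^2=0, (3-3)^2=0, (6-8)^2=4, (9-9)^2=0, (4-4)^2=0, (7-7)^2=0, (2-2)^2=0, (8-6)^2=4, (1-1)^2=0, (11-11)^2=0, (5-5)^2=0
sum(d^2) = 8.
Step 3: rho = 1 - 6*8 / (11*(11^2 - 1)) = 1 - 48/1320 = 0.963636.
Step 4: Under H0, t = rho * sqrt((n-2)/(1-rho^2)) = 10.8186 ~ t(9).
Step 5: Two-sided p-value from the t-distribution with 9 df = 0.000002.
Step 6: alpha = 0.05. reject H0.

rho = 0.9636, p = 0.000002, reject H0 at alpha = 0.05.


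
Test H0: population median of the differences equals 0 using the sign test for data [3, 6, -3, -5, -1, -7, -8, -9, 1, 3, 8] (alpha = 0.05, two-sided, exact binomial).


Step 1: Discard zero differences. Original n = 11; n_eff = number of nonzero differences = 11.
Nonzero differences (with sign): +3, +6, -3, -5, -1, -7, -8, -9, +1, +3, +8
Step 2: Count signs: positive = 5, negative = 6.
Step 3: Under H0: P(positive) = 0.5, so the number of positives S ~ Bin(11, 0.5).
Step 4: Two-sided exact p-value = sum of Bin(11,0.5) probabilities at or below the observed probability = 1.000000.
Step 5: alpha = 0.05. fail to reject H0.

n_eff = 11, pos = 5, neg = 6, p = 1.000000, fail to reject H0.


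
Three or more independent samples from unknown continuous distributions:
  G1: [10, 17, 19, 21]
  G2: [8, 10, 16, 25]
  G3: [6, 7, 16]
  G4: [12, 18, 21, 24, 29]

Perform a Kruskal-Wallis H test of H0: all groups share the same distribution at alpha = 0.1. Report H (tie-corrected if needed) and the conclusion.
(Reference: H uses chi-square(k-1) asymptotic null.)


Step 1: Combine all N = 16 observations and assign midranks.
sorted (value, group, rank): (6,G3,1), (7,G3,2), (8,G2,3), (10,G1,4.5), (10,G2,4.5), (12,G4,6), (16,G2,7.5), (16,G3,7.5), (17,G1,9), (18,G4,10), (19,G1,11), (21,G1,12.5), (21,G4,12.5), (24,G4,14), (25,G2,15), (29,G4,16)
Step 2: Sum ranks within each group.
R_1 = 37 (n_1 = 4)
R_2 = 30 (n_2 = 4)
R_3 = 10.5 (n_3 = 3)
R_4 = 58.5 (n_4 = 5)
Step 3: H = 12/(N(N+1)) * sum(R_i^2/n_i) - 3(N+1)
     = 12/(16*17) * (37^2/4 + 30^2/4 + 10.5^2/3 + 58.5^2/5) - 3*17
     = 0.044118 * 1288.45 - 51
     = 5.843382.
Step 4: Ties present; correction factor C = 1 - 18/(16^3 - 16) = 0.995588. Corrected H = 5.843382 / 0.995588 = 5.869276.
Step 5: Under H0, H ~ chi^2(3); p-value = 0.118146.
Step 6: alpha = 0.1. fail to reject H0.

H = 5.8693, df = 3, p = 0.118146, fail to reject H0.


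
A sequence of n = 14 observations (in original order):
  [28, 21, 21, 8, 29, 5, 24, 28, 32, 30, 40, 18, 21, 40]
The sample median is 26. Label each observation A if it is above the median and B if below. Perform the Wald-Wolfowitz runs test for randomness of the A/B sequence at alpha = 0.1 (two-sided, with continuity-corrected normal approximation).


Step 1: Compute median = 26; label A = above, B = below.
Labels in order: ABBBABBAAAABBA  (n_A = 7, n_B = 7)
Step 2: Count runs R = 7.
Step 3: Under H0 (random ordering), E[R] = 2*n_A*n_B/(n_A+n_B) + 1 = 2*7*7/14 + 1 = 8.0000.
        Var[R] = 2*n_A*n_B*(2*n_A*n_B - n_A - n_B) / ((n_A+n_B)^2 * (n_A+n_B-1)) = 8232/2548 = 3.2308.
        SD[R] = 1.7974.
Step 4: Continuity-corrected z = (R + 0.5 - E[R]) / SD[R] = (7 + 0.5 - 8.0000) / 1.7974 = -0.2782.
Step 5: Two-sided p-value via normal approximation = 2*(1 - Phi(|z|)) = 0.780879.
Step 6: alpha = 0.1. fail to reject H0.

R = 7, z = -0.2782, p = 0.780879, fail to reject H0.


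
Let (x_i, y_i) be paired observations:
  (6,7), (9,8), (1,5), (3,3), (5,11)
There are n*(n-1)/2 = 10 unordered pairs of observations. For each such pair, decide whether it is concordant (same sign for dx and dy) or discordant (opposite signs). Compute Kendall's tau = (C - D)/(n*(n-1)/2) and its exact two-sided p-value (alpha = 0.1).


Step 1: Enumerate the 10 unordered pairs (i,j) with i<j and classify each by sign(x_j-x_i) * sign(y_j-y_i).
  (1,2):dx=+3,dy=+1->C; (1,3):dx=-5,dy=-2->C; (1,4):dx=-3,dy=-4->C; (1,5):dx=-1,dy=+4->D
  (2,3):dx=-8,dy=-3->C; (2,4):dx=-6,dy=-5->C; (2,5):dx=-4,dy=+3->D; (3,4):dx=+2,dy=-2->D
  (3,5):dx=+4,dy=+6->C; (4,5):dx=+2,dy=+8->C
Step 2: C = 7, D = 3, total pairs = 10.
Step 3: tau = (C - D)/(n(n-1)/2) = (7 - 3)/10 = 0.400000.
Step 4: Exact two-sided p-value (enumerate n! = 120 permutations of y under H0): p = 0.483333.
Step 5: alpha = 0.1. fail to reject H0.

tau_b = 0.4000 (C=7, D=3), p = 0.483333, fail to reject H0.


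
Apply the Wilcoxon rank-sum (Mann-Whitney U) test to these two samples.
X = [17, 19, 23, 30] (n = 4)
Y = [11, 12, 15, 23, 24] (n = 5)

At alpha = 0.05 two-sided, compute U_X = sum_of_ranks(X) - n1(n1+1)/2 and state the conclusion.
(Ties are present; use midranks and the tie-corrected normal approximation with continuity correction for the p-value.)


Step 1: Combine and sort all 9 observations; assign midranks.
sorted (value, group): (11,Y), (12,Y), (15,Y), (17,X), (19,X), (23,X), (23,Y), (24,Y), (30,X)
ranks: 11->1, 12->2, 15->3, 17->4, 19->5, 23->6.5, 23->6.5, 24->8, 30->9
Step 2: Rank sum for X: R1 = 4 + 5 + 6.5 + 9 = 24.5.
Step 3: U_X = R1 - n1(n1+1)/2 = 24.5 - 4*5/2 = 24.5 - 10 = 14.5.
       U_Y = n1*n2 - U_X = 20 - 14.5 = 5.5.
Step 4: Ties are present, so use the tie-corrected normal approximation (with continuity correction) for the p-value.
Step 5: p-value = 0.325163; compare to alpha = 0.05. fail to reject H0.

U_X = 14.5, p = 0.325163, fail to reject H0 at alpha = 0.05.


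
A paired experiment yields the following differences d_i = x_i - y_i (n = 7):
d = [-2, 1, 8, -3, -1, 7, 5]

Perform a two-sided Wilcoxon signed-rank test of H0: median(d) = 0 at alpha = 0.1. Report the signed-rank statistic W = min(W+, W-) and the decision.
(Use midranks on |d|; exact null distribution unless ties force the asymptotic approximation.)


Step 1: Drop any zero differences (none here) and take |d_i|.
|d| = [2, 1, 8, 3, 1, 7, 5]
Step 2: Midrank |d_i| (ties get averaged ranks).
ranks: |2|->3, |1|->1.5, |8|->7, |3|->4, |1|->1.5, |7|->6, |5|->5
Step 3: Attach original signs; sum ranks with positive sign and with negative sign.
W+ = 1.5 + 7 + 6 + 5 = 19.5
W- = 3 + 4 + 1.5 = 8.5
(Check: W+ + W- = 28 should equal n(n+1)/2 = 28.)
Step 4: Test statistic W = min(W+, W-) = 8.5.
Step 5: Ties in |d|, so use the tie-corrected normal approximation.
        E[W] = n(n+1)/4 = 7*8/4 = 14.
        Tie groups: |d|=1 (t=2); sum(t^3 - t) = 6.
        Var[W] = n(n+1)(2n+1)/24 - sum(t^3-t)/48 = 840/24 - 6/48 = 34.875.
        z = (W - E[W]) / sqrt(Var[W]) = (8.5 - 14) / 5.9055 = -0.9313.
        Two-sided p = 2*Phi(z) = 0.351681.
Step 6: alpha = 0.1. fail to reject H0.

W+ = 19.5, W- = 8.5, W = min = 8.5, p = 0.351681, fail to reject H0.
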